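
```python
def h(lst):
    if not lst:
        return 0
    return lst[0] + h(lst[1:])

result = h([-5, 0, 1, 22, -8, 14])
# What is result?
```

(-5) + 0 + 1 + 22 + (-8) + 14 + 0 = 24

Answer: 24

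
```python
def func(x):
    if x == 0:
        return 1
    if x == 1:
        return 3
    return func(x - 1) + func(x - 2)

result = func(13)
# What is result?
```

Build up from base cases: func(0)=1, func(1)=3, func(2)=4, func(3)=7, func(4)=11, func(5)=18, func(6)=29, ..., func(13)=843

Answer: 843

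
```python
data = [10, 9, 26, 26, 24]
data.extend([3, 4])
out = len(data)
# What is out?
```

Trace:
`data = [10, 9, 26, 26, 24]` → data = [10, 9, 26, 26, 24]
`data.extend([3, 4])` → data = [10, 9, 26, 26, 24, 3, 4]
`out = len(data)` → out = 7
So out = 7

Answer: 7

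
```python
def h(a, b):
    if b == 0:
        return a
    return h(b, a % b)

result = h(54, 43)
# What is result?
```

h(54, 43) -> h(43, 11) -> h(11, 10) -> h(10, 1) -> h(1, 0) -> 1

Answer: 1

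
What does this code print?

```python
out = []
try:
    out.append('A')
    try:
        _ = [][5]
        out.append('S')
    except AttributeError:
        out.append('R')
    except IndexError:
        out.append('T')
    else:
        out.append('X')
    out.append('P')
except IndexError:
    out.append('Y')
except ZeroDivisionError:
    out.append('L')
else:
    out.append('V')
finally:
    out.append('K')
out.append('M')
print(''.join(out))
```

Execution trace: 'A' (try body) → 'T' (inner except IndexError) → 'P' (try body, no exception) → 'V' (else) → 'K' (finally) → 'M' (after the try/except). Output: ATPVKM

Answer: ATPVKM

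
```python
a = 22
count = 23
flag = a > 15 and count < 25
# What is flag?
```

Trace:
`a = 22` → a = 22
`count = 23` → count = 23
`flag = a > 15 and count < 25` → flag = True
So flag = True

Answer: True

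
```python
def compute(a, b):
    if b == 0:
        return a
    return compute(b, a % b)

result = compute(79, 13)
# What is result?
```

compute(79, 13) -> compute(13, 1) -> compute(1, 0) -> 1

Answer: 1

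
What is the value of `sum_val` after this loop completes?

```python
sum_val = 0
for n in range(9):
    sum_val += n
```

Sum of 0 to 8 = 36
`sum_val` takes the values: 0 → 1 → 3 → 6 → 10 → 15 → 21 → 28 → 36

Answer: 36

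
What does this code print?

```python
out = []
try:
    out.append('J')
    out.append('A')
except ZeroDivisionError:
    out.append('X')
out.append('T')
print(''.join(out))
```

Execution trace: 'J' (try body) → 'A' (try body, no exception) → 'T' (after the try/except). Output: JAT

Answer: JAT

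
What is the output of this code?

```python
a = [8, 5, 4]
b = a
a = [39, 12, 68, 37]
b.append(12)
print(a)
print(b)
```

Key concept: rebinding vs mutation: a is rebound to a new list, b still points at the original.
Step by step:
`a = [8, 5, 4]` → a = [8, 5, 4]
`b = a` → b = [8, 5, 4] (same object as a)
`a = [39, 12, 68, 37]` → a = [39, 12, 68, 37]
`b.append(12)` → b = [8, 5, 4, 12]
`print(a)` → prints [39, 12, 68, 37]
`print(b)` → prints [8, 5, 4, 12]

Answer:
[39, 12, 68, 37]
[8, 5, 4, 12]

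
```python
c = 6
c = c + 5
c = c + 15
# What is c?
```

Trace:
`c = 6` → c = 6
`c = c + 5` → c = 11
`c = c + 15` → c = 26
So c = 26

Answer: 26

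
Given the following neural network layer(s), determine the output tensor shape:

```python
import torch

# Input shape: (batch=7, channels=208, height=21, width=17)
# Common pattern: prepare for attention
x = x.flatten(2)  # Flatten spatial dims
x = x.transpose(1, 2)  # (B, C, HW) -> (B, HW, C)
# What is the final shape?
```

Input: (7, 208, 21, 17) -> after flatten(2): (7, 208, 357) -> Output: (7, 357, 208)

Answer: (7, 357, 208)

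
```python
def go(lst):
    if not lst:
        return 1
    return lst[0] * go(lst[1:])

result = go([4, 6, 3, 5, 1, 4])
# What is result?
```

Product over [4, 6, 3, 5, 1, 4] = 4 * 6 * 3 * 5 * 1 * 4 = 1440

Answer: 1440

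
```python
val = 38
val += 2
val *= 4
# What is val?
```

Trace:
`val = 38` → val = 38
`val += 2` → val = 40
`val *= 4` → val = 160
So val = 160

Answer: 160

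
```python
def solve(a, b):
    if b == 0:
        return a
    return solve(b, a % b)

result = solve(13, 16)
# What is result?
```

solve(13, 16) -> solve(16, 13) -> solve(13, 3) -> solve(3, 1) -> solve(1, 0) -> 1

Answer: 1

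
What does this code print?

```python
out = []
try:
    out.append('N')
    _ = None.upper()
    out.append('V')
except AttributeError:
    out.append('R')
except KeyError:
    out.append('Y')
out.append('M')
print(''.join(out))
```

Execution trace: 'N' (try body) → 'R' (except AttributeError) → 'M' (after the try/except). Output: NRM

Answer: NRM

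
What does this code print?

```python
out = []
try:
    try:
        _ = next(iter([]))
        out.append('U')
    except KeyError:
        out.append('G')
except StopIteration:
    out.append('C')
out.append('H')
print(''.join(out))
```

Execution trace: 'C' (outer except StopIteration) → 'H' (after the try/except). Output: CH

Answer: CH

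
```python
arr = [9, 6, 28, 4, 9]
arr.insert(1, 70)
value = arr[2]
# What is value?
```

Trace:
`arr = [9, 6, 28, 4, 9]` → arr = [9, 6, 28, 4, 9]
`arr.insert(1, 70)` → arr = [9, 70, 6, 28, 4, 9]
`value = arr[2]` → value = 6
So value = 6

Answer: 6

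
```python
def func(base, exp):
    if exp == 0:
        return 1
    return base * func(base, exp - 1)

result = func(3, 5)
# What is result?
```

func(3, 5) = 3 * 3 * 3 * 3 * 3 = 243

Answer: 243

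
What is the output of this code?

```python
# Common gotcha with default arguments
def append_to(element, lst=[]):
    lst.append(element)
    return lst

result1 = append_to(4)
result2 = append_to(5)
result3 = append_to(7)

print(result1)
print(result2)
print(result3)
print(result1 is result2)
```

Key concept: mutable default argument gotcha.
Step by step:
`result1 = append_to(4)` → result1 = [4]
`result2 = append_to(5)` → result1 = [4, 5] (same object as result2); result2 = [4, 5] (same object as result1)
`result3 = append_to(7)` → result1 = [4, 5, 7] (same object as result2, result3); result2 = [4, 5, 7] (same object as result1, result3); result3 = [4, 5, 7] (same object as result1, result2)
`print(result1)` → prints [4, 5, 7]
`print(result2)` → prints [4, 5, 7]
`print(result3)` → prints [4, 5, 7]
`print(result1 is result2)` → prints True

Answer:
[4, 5, 7]
[4, 5, 7]
[4, 5, 7]
True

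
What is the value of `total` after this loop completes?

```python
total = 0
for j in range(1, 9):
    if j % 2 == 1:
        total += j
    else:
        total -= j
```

Add odd, subtract even
`total` takes the values: 0 → 1 → -1 → 2 → -2 → 3 → -3 → 4 → -4

Answer: -4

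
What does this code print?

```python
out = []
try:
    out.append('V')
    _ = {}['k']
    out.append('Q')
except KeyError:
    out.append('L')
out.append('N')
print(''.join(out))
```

Execution trace: 'V' (try body) → 'L' (except KeyError) → 'N' (after the try/except). Output: VLN

Answer: VLN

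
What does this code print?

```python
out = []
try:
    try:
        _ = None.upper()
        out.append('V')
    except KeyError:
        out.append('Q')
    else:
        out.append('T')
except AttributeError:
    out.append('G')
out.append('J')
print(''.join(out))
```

Execution trace: 'G' (outer except AttributeError) → 'J' (after the try/except). Output: GJ

Answer: GJ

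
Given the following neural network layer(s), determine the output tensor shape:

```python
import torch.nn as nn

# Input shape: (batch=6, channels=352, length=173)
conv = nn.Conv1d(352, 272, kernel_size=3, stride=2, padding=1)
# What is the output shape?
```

Input: (6, 352, 173) -> Output: (6, 272, 87)

Answer: (6, 272, 87)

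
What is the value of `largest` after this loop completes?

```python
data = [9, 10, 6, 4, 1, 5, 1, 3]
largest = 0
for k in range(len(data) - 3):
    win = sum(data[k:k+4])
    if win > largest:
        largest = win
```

Max sum of 4-element window in [9, 10, 6, 4, 1, 5, 1, 3]
`largest` takes the values: 0 → 29

Answer: 29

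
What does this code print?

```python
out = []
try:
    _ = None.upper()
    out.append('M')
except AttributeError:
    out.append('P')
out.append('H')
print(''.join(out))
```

Execution trace: 'P' (except AttributeError) → 'H' (after the try/except). Output: PH

Answer: PH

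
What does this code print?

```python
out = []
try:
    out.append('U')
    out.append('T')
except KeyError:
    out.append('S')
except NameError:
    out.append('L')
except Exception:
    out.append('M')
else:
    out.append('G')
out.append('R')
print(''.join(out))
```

Execution trace: 'U' (try body) → 'T' (try body, no exception) → 'G' (else) → 'R' (after the try/except). Output: UTGR

Answer: UTGR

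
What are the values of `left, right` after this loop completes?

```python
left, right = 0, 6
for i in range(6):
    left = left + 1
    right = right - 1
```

left goes 0→6, right goes 6→0
`left, right` takes the values: (0, 6) → (1, 6) → (1, 5) → (2, 5) → (2, 4) → (3, 4) → (3, 3) → (4, 3) → (4, 2) → (5, 2) → (5, 1) → (6, 1) → (6, 0)

Answer: 6, 0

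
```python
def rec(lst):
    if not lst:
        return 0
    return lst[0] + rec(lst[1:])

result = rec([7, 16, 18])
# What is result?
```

7 + 16 + 18 + 0 = 41

Answer: 41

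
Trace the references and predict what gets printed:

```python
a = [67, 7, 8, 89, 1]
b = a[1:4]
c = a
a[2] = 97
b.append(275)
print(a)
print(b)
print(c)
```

Key concept: slice vs alias.
Step by step:
`a = [67, 7, 8, 89, 1]` → a = [67, 7, 8, 89, 1]
`b = a[1:4]` → b = [7, 8, 89]
`c = a` → c = [67, 7, 8, 89, 1] (same object as a)
`a[2] = 97` → a = [67, 7, 97, 89, 1] (same object as c); c = [67, 7, 97, 89, 1] (same object as a)
`b.append(275)` → b = [7, 8, 89, 275]
`print(a)` → prints [67, 7, 97, 89, 1]
`print(b)` → prints [7, 8, 89, 275]
`print(c)` → prints [67, 7, 97, 89, 1]

Answer:
[67, 7, 97, 89, 1]
[7, 8, 89, 275]
[67, 7, 97, 89, 1]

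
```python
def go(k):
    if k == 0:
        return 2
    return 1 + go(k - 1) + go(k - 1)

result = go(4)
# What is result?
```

go(k) = 1 + 2·go(k-1), go(0)=2. Closed form: (2+1)·2^4 - 1 = 47.

Answer: 47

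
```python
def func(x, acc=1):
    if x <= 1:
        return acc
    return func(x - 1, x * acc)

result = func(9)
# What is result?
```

Accumulator trace (n, acc): (9, 1) -> (8, 9) -> (7, 72) -> (6, 504) -> (5, 3024) -> (4, 15120) -> (3, 60480) -> (2, 181440) -> (1, 362880) -> return 362880

Answer: 362880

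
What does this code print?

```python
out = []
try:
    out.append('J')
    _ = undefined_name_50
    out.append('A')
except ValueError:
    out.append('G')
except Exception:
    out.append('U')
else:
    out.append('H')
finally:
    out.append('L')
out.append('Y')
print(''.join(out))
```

Execution trace: 'J' (try body) → 'U' (except Exception) → 'L' (finally) → 'Y' (after the try/except). Output: JULY

Answer: JULY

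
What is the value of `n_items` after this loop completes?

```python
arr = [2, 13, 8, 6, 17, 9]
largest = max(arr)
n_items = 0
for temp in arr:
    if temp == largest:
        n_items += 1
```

Count of max value 17 in [2, 13, 8, 6, 17, 9]
`n_items` takes the values: 0 → 1

Answer: 1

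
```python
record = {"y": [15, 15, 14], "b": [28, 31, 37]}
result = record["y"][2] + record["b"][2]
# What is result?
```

Trace:
`record = {"y": [15, 15, 14], "b": [28, 31, 37]}` → record = {'y': [15, 15, 14], 'b': [28, 31, 37]}
`result = record["y"][2] + record["b"][2]` → result = 51
So result = 51

Answer: 51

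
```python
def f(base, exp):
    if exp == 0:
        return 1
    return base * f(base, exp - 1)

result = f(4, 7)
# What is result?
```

f(4, 7) = 4 * 4 * 4 * 4 * 4 * 4 * 4 = 16384

Answer: 16384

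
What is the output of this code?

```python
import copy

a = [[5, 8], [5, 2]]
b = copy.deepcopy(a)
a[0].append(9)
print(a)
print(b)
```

Key concept: deep copy is fully independent.
Step by step:
`a = [[5, 8], [5, 2]]` → a = [[5, 8], [5, 2]]
`b = copy.deepcopy(a)` → b = [[5, 8], [5, 2]]
`a[0].append(9)` → a = [[5, 8, 9], [5, 2]]
`print(a)` → prints [[5, 8, 9], [5, 2]]
`print(b)` → prints [[5, 8], [5, 2]]

Answer:
[[5, 8, 9], [5, 2]]
[[5, 8], [5, 2]]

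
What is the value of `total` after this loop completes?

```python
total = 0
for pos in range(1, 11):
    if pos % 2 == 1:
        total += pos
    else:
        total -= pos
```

Add odd, subtract even
`total` takes the values: 0 → 1 → -1 → 2 → -2 → 3 → -3 → 4 → -4 → 5 → -5

Answer: -5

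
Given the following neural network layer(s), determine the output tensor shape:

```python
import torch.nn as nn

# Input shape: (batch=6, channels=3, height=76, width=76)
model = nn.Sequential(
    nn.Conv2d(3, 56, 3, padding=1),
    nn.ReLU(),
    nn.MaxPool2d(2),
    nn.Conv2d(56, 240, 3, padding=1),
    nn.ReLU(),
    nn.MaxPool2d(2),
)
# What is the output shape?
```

Input: (6, 3, 76, 76) -> after first Conv2d: (6, 56, 76, 76) -> after first MaxPool2d: (6, 56, 38, 38) -> after second Conv2d: (6, 240, 38, 38) -> Output: (6, 240, 19, 19)

Answer: (6, 240, 19, 19)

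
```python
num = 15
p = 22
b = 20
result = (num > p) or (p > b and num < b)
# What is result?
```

Trace:
`num = 15` → num = 15
`p = 22` → p = 22
`b = 20` → b = 20
`result = (num > p) or (p > b and num < b)` → result = True
So result = True

Answer: True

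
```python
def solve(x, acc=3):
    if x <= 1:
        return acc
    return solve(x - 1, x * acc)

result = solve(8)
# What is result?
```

Accumulator trace (n, acc): (8, 3) -> (7, 24) -> (6, 168) -> (5, 1008) -> (4, 5040) -> (3, 20160) -> (2, 60480) -> (1, 120960) -> return 120960

Answer: 120960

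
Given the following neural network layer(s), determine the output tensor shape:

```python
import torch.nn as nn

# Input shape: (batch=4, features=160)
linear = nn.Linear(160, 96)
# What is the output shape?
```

Input: (4, 160) -> Output: (4, 96)

Answer: (4, 96)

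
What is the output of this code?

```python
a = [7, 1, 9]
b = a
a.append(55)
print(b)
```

Key concept: basic list aliasing.
Step by step:
`a = [7, 1, 9]` → a = [7, 1, 9]
`b = a` → b = [7, 1, 9] (same object as a)
`a.append(55)` → a = [7, 1, 9, 55] (same object as b); b = [7, 1, 9, 55] (same object as a)
`print(b)` → prints [7, 1, 9, 55]

Answer: [7, 1, 9, 55]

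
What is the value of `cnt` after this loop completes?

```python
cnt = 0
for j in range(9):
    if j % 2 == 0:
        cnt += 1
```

Count numbers divisible by 2 in range(9)
`cnt` takes the values: 0 → 1 → 2 → 3 → 4 → 5

Answer: 5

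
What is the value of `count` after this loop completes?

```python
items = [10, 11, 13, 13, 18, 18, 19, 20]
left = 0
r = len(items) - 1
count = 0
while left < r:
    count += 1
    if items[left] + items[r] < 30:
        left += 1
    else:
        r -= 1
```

Steps to find pair summing to 30
`count` takes the values: 0 → 1 → 2 → 3 → 4 → 5 → 6 → 7

Answer: 7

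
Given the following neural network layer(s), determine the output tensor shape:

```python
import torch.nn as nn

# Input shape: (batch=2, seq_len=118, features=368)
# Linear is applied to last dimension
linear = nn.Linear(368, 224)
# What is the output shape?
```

Input: (2, 118, 368) -> Output: (2, 118, 224)

Answer: (2, 118, 224)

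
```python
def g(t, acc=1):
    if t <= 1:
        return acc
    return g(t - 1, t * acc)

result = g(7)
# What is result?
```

Accumulator trace (n, acc): (7, 1) -> (6, 7) -> (5, 42) -> (4, 210) -> (3, 840) -> (2, 2520) -> (1, 5040) -> return 5040

Answer: 5040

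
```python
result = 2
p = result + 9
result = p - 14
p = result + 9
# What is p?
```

Trace:
`result = 2` → result = 2
`p = result + 9` → p = 11
`result = p - 14` → result = -3
`p = result + 9` → p = 6
So p = 6

Answer: 6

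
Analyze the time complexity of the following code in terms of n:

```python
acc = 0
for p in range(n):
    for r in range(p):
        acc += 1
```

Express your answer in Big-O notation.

Each loop level contributes: n × n. Multiplying the contributions gives O(n^2).

Answer: O(n^2)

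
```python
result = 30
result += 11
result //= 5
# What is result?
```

Trace:
`result = 30` → result = 30
`result += 11` → result = 41
`result //= 5` → result = 8
So result = 8

Answer: 8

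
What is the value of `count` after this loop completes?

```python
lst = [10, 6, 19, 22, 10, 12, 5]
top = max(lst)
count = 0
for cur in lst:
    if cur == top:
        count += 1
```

Count of max value 22 in [10, 6, 19, 22, 10, 12, 5]
`count` takes the values: 0 → 1

Answer: 1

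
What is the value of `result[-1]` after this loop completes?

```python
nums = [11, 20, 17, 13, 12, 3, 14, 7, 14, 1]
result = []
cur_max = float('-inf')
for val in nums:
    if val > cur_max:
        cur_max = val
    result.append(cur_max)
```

Running max ends at 20
`result` takes the values: [] → [11] → [11, 20] → [11, 20, 20] → [11, 20, 20, 20] → [11, 20, 20, 20, 20] → [11, 20, 20, 20, 20, 20] → [11, 20, 20, 20, 20, 20, 20] → [11, 20, 20, 20, 20, 20, 20, 20] → [11, 20, 20, 20, 20, 20, 20, 20, 20] → [11, 20, 20, 20, 20, 20, 20, 20, 20, 20]
So `result[-1]` = 20

Answer: 20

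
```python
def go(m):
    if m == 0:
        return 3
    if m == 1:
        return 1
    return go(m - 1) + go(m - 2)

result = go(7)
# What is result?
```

Build up from base cases: go(0)=3, go(1)=1, go(2)=4, go(3)=5, go(4)=9, go(5)=14, go(6)=23, ..., go(7)=37

Answer: 37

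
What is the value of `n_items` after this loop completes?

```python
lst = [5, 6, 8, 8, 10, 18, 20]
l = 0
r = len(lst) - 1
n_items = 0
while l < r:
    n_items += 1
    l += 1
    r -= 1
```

Iterations until pointers meet (list length 7)
`n_items` takes the values: 0 → 1 → 2 → 3

Answer: 3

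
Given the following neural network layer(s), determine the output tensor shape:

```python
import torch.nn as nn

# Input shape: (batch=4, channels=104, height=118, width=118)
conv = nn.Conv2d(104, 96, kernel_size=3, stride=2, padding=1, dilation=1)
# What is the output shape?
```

Input: (4, 104, 118, 118) -> Output: (4, 96, 59, 59)

Answer: (4, 96, 59, 59)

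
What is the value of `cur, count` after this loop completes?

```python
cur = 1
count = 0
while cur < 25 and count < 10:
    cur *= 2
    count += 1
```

Double until >= 25 or 10 iterations
`cur, count` takes the values: (1, 0) → (2, 0) → (2, 1) → (4, 1) → (4, 2) → (8, 2) → (8, 3) → (16, 3) → (16, 4) → (32, 4) → (32, 5)

Answer: 32, 5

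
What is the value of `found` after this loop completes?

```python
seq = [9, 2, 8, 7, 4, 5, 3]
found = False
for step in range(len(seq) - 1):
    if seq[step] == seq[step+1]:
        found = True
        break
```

Check consecutive duplicates in [9, 2, 8, 7, 4, 5, 3]
`found` takes the values: False

Answer: False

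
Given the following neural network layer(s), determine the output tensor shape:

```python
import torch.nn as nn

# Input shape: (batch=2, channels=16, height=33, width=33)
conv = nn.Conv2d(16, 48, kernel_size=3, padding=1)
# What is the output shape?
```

Input: (2, 16, 33, 33) -> Output: (2, 48, 33, 33)

Answer: (2, 48, 33, 33)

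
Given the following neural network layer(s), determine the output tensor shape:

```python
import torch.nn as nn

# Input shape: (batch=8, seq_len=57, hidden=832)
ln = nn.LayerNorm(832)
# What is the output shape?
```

Input: (8, 57, 832) -> Output: (8, 57, 832)

Answer: (8, 57, 832)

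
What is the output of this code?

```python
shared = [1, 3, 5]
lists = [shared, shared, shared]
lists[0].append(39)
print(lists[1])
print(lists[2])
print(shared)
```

Key concept: list of same reference.
Step by step:
`shared = [1, 3, 5]` → shared = [1, 3, 5]
`lists = [shared, shared, shared]` → lists = [[1, 3, 5], [1, 3, 5], [1, 3, 5]]
`lists[0].append(39)` → shared = [1, 3, 5, 39]; lists = [[1, 3, 5, 39], [1, 3, 5, 39], [1, 3, 5, 39]]
`print(lists[1])` → prints [1, 3, 5, 39]
`print(lists[2])` → prints [1, 3, 5, 39]
`print(shared)` → prints [1, 3, 5, 39]

Answer:
[1, 3, 5, 39]
[1, 3, 5, 39]
[1, 3, 5, 39]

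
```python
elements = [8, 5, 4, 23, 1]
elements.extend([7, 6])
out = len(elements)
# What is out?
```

Trace:
`elements = [8, 5, 4, 23, 1]` → elements = [8, 5, 4, 23, 1]
`elements.extend([7, 6])` → elements = [8, 5, 4, 23, 1, 7, 6]
`out = len(elements)` → out = 7
So out = 7

Answer: 7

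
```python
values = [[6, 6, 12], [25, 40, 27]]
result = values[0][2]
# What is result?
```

Trace:
`values = [[6, 6, 12], [25, 40, 27]]` → values = [[6, 6, 12], [25, 40, 27]]
`result = values[0][2]` → result = 12
So result = 12

Answer: 12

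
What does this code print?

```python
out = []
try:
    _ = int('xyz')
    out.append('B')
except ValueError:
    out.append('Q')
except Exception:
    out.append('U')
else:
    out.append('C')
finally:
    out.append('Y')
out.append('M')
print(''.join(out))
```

Execution trace: 'Q' (except ValueError) → 'Y' (finally) → 'M' (after the try/except). Output: QYM

Answer: QYM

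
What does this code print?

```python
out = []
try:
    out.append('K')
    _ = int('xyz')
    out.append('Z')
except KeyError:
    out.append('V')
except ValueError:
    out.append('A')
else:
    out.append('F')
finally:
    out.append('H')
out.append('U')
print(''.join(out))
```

Execution trace: 'K' (try body) → 'A' (except ValueError) → 'H' (finally) → 'U' (after the try/except). Output: KAHU

Answer: KAHU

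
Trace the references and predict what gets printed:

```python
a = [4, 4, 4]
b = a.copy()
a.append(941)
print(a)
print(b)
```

Key concept: list.copy() creates independent copy.
Step by step:
`a = [4, 4, 4]` → a = [4, 4, 4]
`b = a.copy()` → b = [4, 4, 4]
`a.append(941)` → a = [4, 4, 4, 941]
`print(a)` → prints [4, 4, 4, 941]
`print(b)` → prints [4, 4, 4]

Answer:
[4, 4, 4, 941]
[4, 4, 4]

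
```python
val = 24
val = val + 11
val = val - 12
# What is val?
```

Trace:
`val = 24` → val = 24
`val = val + 11` → val = 35
`val = val - 12` → val = 23
So val = 23

Answer: 23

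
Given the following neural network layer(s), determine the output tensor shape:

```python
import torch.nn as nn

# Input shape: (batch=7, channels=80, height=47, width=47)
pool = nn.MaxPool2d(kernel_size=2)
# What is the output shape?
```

Input: (7, 80, 47, 47) -> Output: (7, 80, 23, 23)

Answer: (7, 80, 23, 23)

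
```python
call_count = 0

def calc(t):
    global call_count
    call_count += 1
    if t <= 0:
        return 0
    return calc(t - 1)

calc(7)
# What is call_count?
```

Linear recursion stepping by 1: 8 calls from t=7 down to ≤0.

Answer: 8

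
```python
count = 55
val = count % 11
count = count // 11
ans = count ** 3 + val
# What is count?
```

Trace:
`count = 55` → count = 55
`val = count % 11` → val = 0
`count = count // 11` → count = 5
`ans = count ** 3 + val` → ans = 125
So count = 5

Answer: 5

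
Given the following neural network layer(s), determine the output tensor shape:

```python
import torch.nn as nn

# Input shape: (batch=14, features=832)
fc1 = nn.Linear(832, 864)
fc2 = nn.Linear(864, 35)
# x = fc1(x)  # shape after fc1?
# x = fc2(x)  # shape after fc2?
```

Input: (14, 832) -> after fc1: (14, 864) -> Output: (14, 35)

Answer: (14, 35)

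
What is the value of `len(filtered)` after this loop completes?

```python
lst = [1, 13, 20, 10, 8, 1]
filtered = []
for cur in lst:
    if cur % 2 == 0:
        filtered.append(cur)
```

Count even numbers in [1, 13, 20, 10, 8, 1]
`filtered` takes the values: [] → [20] → [20, 10] → [20, 10, 8]
So `len(filtered)` = 3

Answer: 3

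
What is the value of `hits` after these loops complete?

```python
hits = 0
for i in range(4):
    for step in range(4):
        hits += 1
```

4 * 4 = 16
`hits` takes the values: 0 → 1 → 2 → 3 → 4 → 5 → 6 → 7 → 8 → 9 → 10 → 11 → 12 → 13 → 14 → 15 → 16

Answer: 16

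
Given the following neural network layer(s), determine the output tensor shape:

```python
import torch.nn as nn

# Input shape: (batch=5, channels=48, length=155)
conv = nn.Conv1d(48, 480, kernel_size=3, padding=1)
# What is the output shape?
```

Input: (5, 48, 155) -> Output: (5, 480, 155)

Answer: (5, 480, 155)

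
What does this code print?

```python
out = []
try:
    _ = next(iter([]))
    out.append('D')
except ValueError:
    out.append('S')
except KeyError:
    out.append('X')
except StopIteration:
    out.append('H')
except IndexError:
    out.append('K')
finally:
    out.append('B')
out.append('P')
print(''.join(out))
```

Execution trace: 'H' (except StopIteration) → 'B' (finally) → 'P' (after the try/except). Output: HBP

Answer: HBP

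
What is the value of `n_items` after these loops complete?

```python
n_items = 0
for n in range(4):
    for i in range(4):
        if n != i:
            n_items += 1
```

4² - 4 (exclude diagonal)
`n_items` takes the values: 0 → 1 → 2 → 3 → 4 → 5 → 6 → 7 → 8 → 9 → 10 → 11 → 12

Answer: 12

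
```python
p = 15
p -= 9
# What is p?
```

Trace:
`p = 15` → p = 15
`p -= 9` → p = 6
So p = 6

Answer: 6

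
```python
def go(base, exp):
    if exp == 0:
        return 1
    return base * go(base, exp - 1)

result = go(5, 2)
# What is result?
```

go(5, 2) = 5 * 5 = 25

Answer: 25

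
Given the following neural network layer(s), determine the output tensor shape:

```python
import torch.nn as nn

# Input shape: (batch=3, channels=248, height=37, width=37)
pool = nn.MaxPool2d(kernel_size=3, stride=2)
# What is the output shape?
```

Input: (3, 248, 37, 37) -> Output: (3, 248, 18, 18)

Answer: (3, 248, 18, 18)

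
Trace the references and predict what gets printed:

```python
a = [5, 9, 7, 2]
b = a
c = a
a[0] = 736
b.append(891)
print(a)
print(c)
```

Key concept: multiple aliases.
Step by step:
`a = [5, 9, 7, 2]` → a = [5, 9, 7, 2]
`b = a` → b = [5, 9, 7, 2] (same object as a)
`c = a` → c = [5, 9, 7, 2] (same object as a, b)
`a[0] = 736` → a = [736, 9, 7, 2] (same object as b, c); b = [736, 9, 7, 2] (same object as a, c); c = [736, 9, 7, 2] (same object as a, b)
`b.append(891)` → a = [736, 9, 7, 2, 891] (same object as b, c); b = [736, 9, 7, 2, 891] (same object as a, c); c = [736, 9, 7, 2, 891] (same object as a, b)
`print(a)` → prints [736, 9, 7, 2, 891]
`print(c)` → prints [736, 9, 7, 2, 891]

Answer:
[736, 9, 7, 2, 891]
[736, 9, 7, 2, 891]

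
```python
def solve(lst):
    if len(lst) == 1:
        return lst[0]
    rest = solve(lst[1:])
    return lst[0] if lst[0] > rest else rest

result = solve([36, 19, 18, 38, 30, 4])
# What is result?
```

Recursive max over [36, 19, 18, 38, 30, 4] = 38

Answer: 38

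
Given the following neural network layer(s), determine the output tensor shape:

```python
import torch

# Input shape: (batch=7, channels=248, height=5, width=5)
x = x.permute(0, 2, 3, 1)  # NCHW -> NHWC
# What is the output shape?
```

Input: (7, 248, 5, 5) -> Output: (7, 5, 5, 248)

Answer: (7, 5, 5, 248)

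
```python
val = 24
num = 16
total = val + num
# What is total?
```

Trace:
`val = 24` → val = 24
`num = 16` → num = 16
`total = val + num` → total = 40
So total = 40

Answer: 40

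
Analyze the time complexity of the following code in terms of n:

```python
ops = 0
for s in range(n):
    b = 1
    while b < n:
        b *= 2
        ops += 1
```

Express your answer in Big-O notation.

Each loop level contributes: n × log n. Multiplying the contributions gives O(n log n).

Answer: O(n log n)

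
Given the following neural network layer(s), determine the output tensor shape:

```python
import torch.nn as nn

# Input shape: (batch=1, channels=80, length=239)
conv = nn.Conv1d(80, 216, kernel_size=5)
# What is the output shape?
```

Input: (1, 80, 239) -> Output: (1, 216, 235)

Answer: (1, 216, 235)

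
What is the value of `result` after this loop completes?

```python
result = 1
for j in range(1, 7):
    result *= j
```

6! = 720
`result` takes the values: 1 → 2 → 6 → 24 → 120 → 720

Answer: 720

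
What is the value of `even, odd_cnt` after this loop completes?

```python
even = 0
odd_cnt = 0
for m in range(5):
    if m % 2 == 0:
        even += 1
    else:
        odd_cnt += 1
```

Count evens and odds in range(5)
`even, odd_cnt` takes the values: (0, 0) → (1, 0) → (1, 1) → (2, 1) → (2, 2) → (3, 2)

Answer: 3, 2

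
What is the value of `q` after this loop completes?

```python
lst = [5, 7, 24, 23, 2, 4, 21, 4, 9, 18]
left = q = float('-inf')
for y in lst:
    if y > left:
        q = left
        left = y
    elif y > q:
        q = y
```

Second largest (with repeats) in [5, 7, 24, 23, 2, 4, 21, 4, 9, 18]
`q` takes the values: -inf → 5 → 7 → 23

Answer: 23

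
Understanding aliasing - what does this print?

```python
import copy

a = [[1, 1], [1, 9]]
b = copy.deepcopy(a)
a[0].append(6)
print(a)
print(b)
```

Key concept: deep copy is fully independent.
Step by step:
`a = [[1, 1], [1, 9]]` → a = [[1, 1], [1, 9]]
`b = copy.deepcopy(a)` → b = [[1, 1], [1, 9]]
`a[0].append(6)` → a = [[1, 1, 6], [1, 9]]
`print(a)` → prints [[1, 1, 6], [1, 9]]
`print(b)` → prints [[1, 1], [1, 9]]

Answer:
[[1, 1, 6], [1, 9]]
[[1, 1], [1, 9]]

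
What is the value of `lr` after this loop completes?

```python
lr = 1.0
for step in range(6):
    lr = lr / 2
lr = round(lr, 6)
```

Halving LR 6 times: 1 / 2^6
`lr` takes the values: 1.0 → 0.5 → 0.25 → 0.125 → 0.0625 → 0.03125 → 0.015625

Answer: 0.015625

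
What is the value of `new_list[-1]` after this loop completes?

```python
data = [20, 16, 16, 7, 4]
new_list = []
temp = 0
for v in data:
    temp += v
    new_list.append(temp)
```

Cumulative sum ends at 63
`new_list` takes the values: [] → [20] → [20, 36] → [20, 36, 52] → [20, 36, 52, 59] → [20, 36, 52, 59, 63]
So `new_list[-1]` = 63

Answer: 63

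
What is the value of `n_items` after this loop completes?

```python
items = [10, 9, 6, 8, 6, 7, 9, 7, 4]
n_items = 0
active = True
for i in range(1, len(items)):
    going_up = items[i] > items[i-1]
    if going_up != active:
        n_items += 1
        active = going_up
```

Count direction changes in [10, 9, 6, 8, 6, 7, 9, 7, 4]
`n_items` takes the values: 0 → 1 → 2 → 3 → 4 → 5

Answer: 5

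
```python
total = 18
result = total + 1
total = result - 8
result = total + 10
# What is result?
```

Trace:
`total = 18` → total = 18
`result = total + 1` → result = 19
`total = result - 8` → total = 11
`result = total + 10` → result = 21
So result = 21

Answer: 21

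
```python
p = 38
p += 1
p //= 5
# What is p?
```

Trace:
`p = 38` → p = 38
`p += 1` → p = 39
`p //= 5` → p = 7
So p = 7

Answer: 7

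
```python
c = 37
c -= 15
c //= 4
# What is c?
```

Trace:
`c = 37` → c = 37
`c -= 15` → c = 22
`c //= 4` → c = 5
So c = 5

Answer: 5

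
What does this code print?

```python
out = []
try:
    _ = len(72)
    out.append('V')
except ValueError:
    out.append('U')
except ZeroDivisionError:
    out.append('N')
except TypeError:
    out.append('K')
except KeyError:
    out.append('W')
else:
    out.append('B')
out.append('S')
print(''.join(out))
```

Execution trace: 'K' (except TypeError) → 'S' (after the try/except). Output: KS

Answer: KS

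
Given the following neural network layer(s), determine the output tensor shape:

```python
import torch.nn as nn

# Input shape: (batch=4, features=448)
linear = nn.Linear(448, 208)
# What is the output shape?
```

Input: (4, 448) -> Output: (4, 208)

Answer: (4, 208)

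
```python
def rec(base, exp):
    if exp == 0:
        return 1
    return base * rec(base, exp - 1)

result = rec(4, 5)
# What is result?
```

rec(4, 5) = 4 * 4 * 4 * 4 * 4 = 1024

Answer: 1024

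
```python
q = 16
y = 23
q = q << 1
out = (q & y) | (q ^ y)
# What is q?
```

Trace:
`q = 16` → q = 16
`y = 23` → y = 23
`q = q << 1` → q = 32
`out = (q & y) | (q ^ y)` → out = 55
So q = 32

Answer: 32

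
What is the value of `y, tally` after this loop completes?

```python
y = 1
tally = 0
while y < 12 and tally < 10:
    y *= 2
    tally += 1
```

Double until >= 12 or 10 iterations
`y, tally` takes the values: (1, 0) → (2, 0) → (2, 1) → (4, 1) → (4, 2) → (8, 2) → (8, 3) → (16, 3) → (16, 4)

Answer: 16, 4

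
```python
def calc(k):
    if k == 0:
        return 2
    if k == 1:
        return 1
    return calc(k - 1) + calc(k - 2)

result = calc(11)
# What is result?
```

Build up from base cases: calc(0)=2, calc(1)=1, calc(2)=3, calc(3)=4, calc(4)=7, calc(5)=11, calc(6)=18, ..., calc(11)=199

Answer: 199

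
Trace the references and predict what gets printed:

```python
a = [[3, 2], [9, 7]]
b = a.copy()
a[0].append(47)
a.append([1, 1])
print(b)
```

Key concept: shallow copy with nested lists.
Step by step:
`a = [[3, 2], [9, 7]]` → a = [[3, 2], [9, 7]]
`b = a.copy()` → b = [[3, 2], [9, 7]]
`a[0].append(47)` → a = [[3, 2, 47], [9, 7]]; b = [[3, 2, 47], [9, 7]]
`a.append([1, 1])` → a = [[3, 2, 47], [9, 7], [1, 1]]
`print(b)` → prints [[3, 2, 47], [9, 7]]

Answer: [[3, 2, 47], [9, 7]]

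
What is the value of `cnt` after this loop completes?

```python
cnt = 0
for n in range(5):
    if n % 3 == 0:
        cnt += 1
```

Count numbers divisible by 3 in range(5)
`cnt` takes the values: 0 → 1 → 2

Answer: 2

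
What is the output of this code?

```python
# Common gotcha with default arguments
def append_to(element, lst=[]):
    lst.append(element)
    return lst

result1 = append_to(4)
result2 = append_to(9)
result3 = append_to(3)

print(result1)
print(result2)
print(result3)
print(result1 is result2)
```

Key concept: mutable default argument gotcha.
Step by step:
`result1 = append_to(4)` → result1 = [4]
`result2 = append_to(9)` → result1 = [4, 9] (same object as result2); result2 = [4, 9] (same object as result1)
`result3 = append_to(3)` → result1 = [4, 9, 3] (same object as result2, result3); result2 = [4, 9, 3] (same object as result1, result3); result3 = [4, 9, 3] (same object as result1, result2)
`print(result1)` → prints [4, 9, 3]
`print(result2)` → prints [4, 9, 3]
`print(result3)` → prints [4, 9, 3]
`print(result1 is result2)` → prints True

Answer:
[4, 9, 3]
[4, 9, 3]
[4, 9, 3]
True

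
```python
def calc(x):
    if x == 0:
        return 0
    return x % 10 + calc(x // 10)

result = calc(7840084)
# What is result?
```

Sum of digits of 7840084: 4 + 8 + 0 + 0 + 4 + 8 + 7 = 31

Answer: 31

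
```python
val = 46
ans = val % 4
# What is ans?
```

Trace:
`val = 46` → val = 46
`ans = val % 4` → ans = 2
So ans = 2

Answer: 2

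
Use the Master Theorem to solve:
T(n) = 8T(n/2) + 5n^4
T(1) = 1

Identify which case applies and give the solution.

a=8, b=2, f(n)=5n^4. log_2(8) = 3. Since c=4 > 3 and the regularity condition holds (8(n/2)^4 = (8/2^4)n^4 with 8/2^4 < 1), Case 3 applies: T(n) = Θ(f(n)) = O(n^4).

Answer: O(n^4) - Case 3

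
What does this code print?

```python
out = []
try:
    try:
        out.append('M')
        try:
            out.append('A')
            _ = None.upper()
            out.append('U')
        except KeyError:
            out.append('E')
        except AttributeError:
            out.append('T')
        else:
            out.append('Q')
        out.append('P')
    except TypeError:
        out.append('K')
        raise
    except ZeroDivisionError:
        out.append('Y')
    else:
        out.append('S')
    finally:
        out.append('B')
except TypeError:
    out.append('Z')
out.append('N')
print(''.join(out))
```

Execution trace: 'M' (try body) → 'A' (inner try body) → 'T' (inner except AttributeError) → 'P' (try body, no exception) → 'S' (else) → 'B' (finally) → 'N' (after the try/except). Output: MATPSBN

Answer: MATPSBN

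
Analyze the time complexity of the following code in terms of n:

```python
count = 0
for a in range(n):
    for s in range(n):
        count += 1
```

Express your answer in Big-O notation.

Each loop level contributes: n × n. Multiplying the contributions gives O(n^2).

Answer: O(n^2)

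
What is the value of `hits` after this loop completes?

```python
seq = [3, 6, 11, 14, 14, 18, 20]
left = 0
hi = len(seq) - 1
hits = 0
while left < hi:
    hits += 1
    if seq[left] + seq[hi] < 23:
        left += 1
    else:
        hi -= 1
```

Steps to find pair summing to 23
`hits` takes the values: 0 → 1 → 2 → 3 → 4 → 5 → 6

Answer: 6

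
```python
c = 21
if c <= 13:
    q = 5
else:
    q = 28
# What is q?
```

Trace:
`c = 21` → c = 21
`if c <= 13: ...` → c <= 13 is False, take else branch → q = 28
So q = 28

Answer: 28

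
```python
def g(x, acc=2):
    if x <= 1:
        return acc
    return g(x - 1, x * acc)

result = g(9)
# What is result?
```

Accumulator trace (n, acc): (9, 2) -> (8, 18) -> (7, 144) -> (6, 1008) -> (5, 6048) -> (4, 30240) -> (3, 120960) -> (2, 362880) -> (1, 725760) -> return 725760

Answer: 725760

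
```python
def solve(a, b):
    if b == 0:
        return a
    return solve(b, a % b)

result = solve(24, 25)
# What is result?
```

solve(24, 25) -> solve(25, 24) -> solve(24, 1) -> solve(1, 0) -> 1

Answer: 1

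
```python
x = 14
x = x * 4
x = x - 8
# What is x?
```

Trace:
`x = 14` → x = 14
`x = x * 4` → x = 56
`x = x - 8` → x = 48
So x = 48

Answer: 48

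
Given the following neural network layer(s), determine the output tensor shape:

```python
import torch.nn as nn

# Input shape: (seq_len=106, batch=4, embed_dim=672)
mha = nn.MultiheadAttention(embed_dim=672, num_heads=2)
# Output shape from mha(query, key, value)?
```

Input: (106, 4, 672) -> Output: (106, 4, 672)

Answer: (106, 4, 672)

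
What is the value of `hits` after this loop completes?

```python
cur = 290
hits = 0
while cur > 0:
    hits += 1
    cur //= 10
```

Count digits by repeated division by 10
`hits` takes the values: 0 → 1 → 2 → 3

Answer: 3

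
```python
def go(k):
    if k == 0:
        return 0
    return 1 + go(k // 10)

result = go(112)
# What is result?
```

Count of digits of 112: 3

Answer: 3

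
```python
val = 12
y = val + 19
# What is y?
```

Trace:
`val = 12` → val = 12
`y = val + 19` → y = 31
So y = 31

Answer: 31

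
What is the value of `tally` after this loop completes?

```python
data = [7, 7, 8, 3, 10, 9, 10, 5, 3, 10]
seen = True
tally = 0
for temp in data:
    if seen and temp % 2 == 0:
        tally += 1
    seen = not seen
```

Count even values at even positions
`tally` takes the values: 0 → 1 → 2 → 3

Answer: 3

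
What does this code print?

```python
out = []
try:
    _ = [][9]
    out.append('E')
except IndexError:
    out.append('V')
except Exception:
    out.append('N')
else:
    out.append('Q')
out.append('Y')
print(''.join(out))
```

Execution trace: 'V' (except IndexError) → 'Y' (after the try/except). Output: VY

Answer: VY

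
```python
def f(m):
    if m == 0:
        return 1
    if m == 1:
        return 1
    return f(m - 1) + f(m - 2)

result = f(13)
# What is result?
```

Build up from base cases: f(0)=1, f(1)=1, f(2)=2, f(3)=3, f(4)=5, f(5)=8, f(6)=13, ..., f(13)=377

Answer: 377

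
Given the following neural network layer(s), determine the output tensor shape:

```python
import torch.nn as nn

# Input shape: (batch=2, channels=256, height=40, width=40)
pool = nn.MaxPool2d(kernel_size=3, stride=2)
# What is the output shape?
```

Input: (2, 256, 40, 40) -> Output: (2, 256, 19, 19)

Answer: (2, 256, 19, 19)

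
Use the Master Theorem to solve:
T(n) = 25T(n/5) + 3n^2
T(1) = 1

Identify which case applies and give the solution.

a=25, b=5, f(n)=3n^2. log_5(25) = 2. Since c=2 = 2, Case 2 applies: T(n) = Θ(n^log_b(a) · log n) = O(n^2 log n).

Answer: O(n^2 log n) - Case 2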